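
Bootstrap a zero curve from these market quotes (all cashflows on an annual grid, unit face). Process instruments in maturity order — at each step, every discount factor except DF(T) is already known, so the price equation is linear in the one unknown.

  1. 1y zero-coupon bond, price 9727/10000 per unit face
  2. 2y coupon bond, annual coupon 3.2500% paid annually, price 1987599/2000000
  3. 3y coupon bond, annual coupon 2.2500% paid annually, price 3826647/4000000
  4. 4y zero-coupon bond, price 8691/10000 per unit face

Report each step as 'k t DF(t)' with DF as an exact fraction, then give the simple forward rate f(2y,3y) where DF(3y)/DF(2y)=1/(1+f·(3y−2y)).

1 1 9727/10000
2 2 9319/10000
3 3 8937/10000
4 4 8691/10000
f(2y,3y) = ((9319/10000)/(8937/10000) − 1)/(1) = 382/8937 ≈ 4.2744%

step 1 [1y] zero: DF = P = 9727/10000 ≈ 0.972700
step 2 [2y] bond c/1=13/400: DF=(1987599/2000000 − 13/400·(0.972700))/(1+13/400) = 9319/10000 ≈ 0.931900
step 3 [3y] bond c/1=9/400: DF=(3826647/4000000 − 9/400·(0.972700+0.931900))/(1+9/400) = 8937/10000 ≈ 0.893700
step 4 [4y] zero: DF = P = 8691/10000 ≈ 0.869100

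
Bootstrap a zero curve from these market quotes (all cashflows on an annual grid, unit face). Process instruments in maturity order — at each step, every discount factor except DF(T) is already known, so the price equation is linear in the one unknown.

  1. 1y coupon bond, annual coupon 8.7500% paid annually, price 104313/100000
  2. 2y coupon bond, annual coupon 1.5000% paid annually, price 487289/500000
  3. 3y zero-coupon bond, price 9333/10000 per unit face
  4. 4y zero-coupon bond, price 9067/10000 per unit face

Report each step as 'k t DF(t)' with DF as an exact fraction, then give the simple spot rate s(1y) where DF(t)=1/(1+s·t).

step 1 [1y] bond c/1=7/80: DF=(104313/100000 − 7/80·(0))/(1+7/80) = 1199/1250 ≈ 0.959200
step 2 [2y] bond c/1=3/200: DF=(487289/500000 − 3/200·(0.959200))/(1+3/200) = 473/500 ≈ 0.946000
step 3 [3y] zero: DF = P = 9333/10000 ≈ 0.933300
step 4 [4y] zero: DF = P = 9067/10000 ≈ 0.906700

1 1 1199/1250
2 2 473/500
3 3 9333/10000
4 4 9067/10000
s(1y) = (1/(1199/1250) − 1)/(1) = 51/1199 ≈ 4.2535%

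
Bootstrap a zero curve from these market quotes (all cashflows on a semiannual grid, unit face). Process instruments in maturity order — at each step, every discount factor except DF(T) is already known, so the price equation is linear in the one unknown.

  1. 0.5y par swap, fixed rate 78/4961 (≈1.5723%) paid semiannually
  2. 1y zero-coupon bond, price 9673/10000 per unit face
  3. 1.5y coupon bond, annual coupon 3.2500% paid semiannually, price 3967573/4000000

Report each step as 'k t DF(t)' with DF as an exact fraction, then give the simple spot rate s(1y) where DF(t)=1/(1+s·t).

1 1/2 4961/5000
2 1 9673/10000
3 3/2 9447/10000
s(1y) = (1/(9673/10000) − 1)/(1) = 327/9673 ≈ 3.3805%

step 1 [0.5y] swap r/2=39/4961: DF=(1 − 39/4961·(0))/(1+39/4961) = 4961/5000 ≈ 0.992200
step 2 [1y] zero: DF = P = 9673/10000 ≈ 0.967300
step 3 [1.5y] bond c/2=13/800: DF=(3967573/4000000 − 13/800·(0.992200+0.967300))/(1+13/800) = 9447/10000 ≈ 0.944700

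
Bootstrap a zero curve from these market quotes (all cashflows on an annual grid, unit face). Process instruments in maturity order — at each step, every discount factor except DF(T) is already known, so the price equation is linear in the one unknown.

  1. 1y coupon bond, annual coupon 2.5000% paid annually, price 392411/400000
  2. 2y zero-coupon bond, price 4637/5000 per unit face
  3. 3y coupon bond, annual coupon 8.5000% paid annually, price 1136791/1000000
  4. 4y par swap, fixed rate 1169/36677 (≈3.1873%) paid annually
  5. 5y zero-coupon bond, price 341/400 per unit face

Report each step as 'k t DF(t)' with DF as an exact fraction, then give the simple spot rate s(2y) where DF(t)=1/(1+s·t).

1 1 9571/10000
2 2 4637/5000
3 3 9001/10000
4 4 8831/10000
5 5 341/400
s(2y) = (1/(4637/5000) − 1)/(2) = 363/9274 ≈ 3.9142%

step 1 [1y] bond c/1=1/40: DF=(392411/400000 − 1/40·(0))/(1+1/40) = 9571/10000 ≈ 0.957100
step 2 [2y] zero: DF = P = 4637/5000 ≈ 0.927400
step 3 [3y] bond c/1=17/200: DF=(1136791/1000000 − 17/200·(0.957100+0.927400))/(1+17/200) = 9001/10000 ≈ 0.900100
step 4 [4y] swap r/1=1169/36677: DF=(1 − 1169/36677·(0.957100+0.927400+0.900100))/(1+1169/36677) = 8831/10000 ≈ 0.883100
step 5 [5y] zero: DF = P = 341/400 ≈ 0.852500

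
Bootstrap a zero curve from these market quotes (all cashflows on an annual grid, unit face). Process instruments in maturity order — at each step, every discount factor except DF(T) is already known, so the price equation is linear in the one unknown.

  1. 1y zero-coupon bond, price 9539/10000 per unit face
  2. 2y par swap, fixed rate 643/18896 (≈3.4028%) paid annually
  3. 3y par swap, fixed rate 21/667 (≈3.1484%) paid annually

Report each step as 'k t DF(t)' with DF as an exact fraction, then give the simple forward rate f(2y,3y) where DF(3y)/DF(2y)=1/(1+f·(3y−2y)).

step 1 [1y] zero: DF = P = 9539/10000 ≈ 0.953900
step 2 [2y] swap r/1=643/18896: DF=(1 − 643/18896·(0.953900))/(1+643/18896) = 9357/10000 ≈ 0.935700
step 3 [3y] swap r/1=21/667: DF=(1 − 21/667·(0.953900+0.935700))/(1+21/667) = 4559/5000 ≈ 0.911800

1 1 9539/10000
2 2 9357/10000
3 3 4559/5000
f(2y,3y) = ((9357/10000)/(4559/5000) − 1)/(1) = 239/9118 ≈ 2.6212%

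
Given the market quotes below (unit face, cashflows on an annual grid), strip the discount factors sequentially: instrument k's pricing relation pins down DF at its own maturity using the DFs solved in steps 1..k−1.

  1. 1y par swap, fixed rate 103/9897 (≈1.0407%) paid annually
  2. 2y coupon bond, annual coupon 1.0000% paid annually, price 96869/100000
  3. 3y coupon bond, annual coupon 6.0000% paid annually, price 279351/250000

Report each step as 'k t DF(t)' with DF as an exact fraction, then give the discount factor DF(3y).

1 1 9897/10000
2 2 9493/10000
3 3 2361/2500
DF(3y) = 2361/2500 ≈ 0.944400

step 1 [1y] swap r/1=103/9897: DF=(1 − 103/9897·(0))/(1+103/9897) = 9897/10000 ≈ 0.989700
step 2 [2y] bond c/1=1/100: DF=(96869/100000 − 1/100·(0.989700))/(1+1/100) = 9493/10000 ≈ 0.949300
step 3 [3y] bond c/1=3/50: DF=(279351/250000 − 3/50·(0.989700+0.949300))/(1+3/50) = 2361/2500 ≈ 0.944400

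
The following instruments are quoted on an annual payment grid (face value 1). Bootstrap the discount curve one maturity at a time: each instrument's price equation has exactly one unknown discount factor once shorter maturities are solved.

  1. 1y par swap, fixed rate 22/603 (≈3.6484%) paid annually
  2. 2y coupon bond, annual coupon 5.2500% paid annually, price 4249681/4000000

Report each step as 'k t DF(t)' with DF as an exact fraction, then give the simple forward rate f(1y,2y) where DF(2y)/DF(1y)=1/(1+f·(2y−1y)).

1 1 603/625
2 2 9613/10000
f(1y,2y) = ((603/625)/(9613/10000) − 1)/(1) = 35/9613 ≈ 0.3641%

step 1 [1y] swap r/1=22/603: DF=(1 − 22/603·(0))/(1+22/603) = 603/625 ≈ 0.964800
step 2 [2y] bond c/1=21/400: DF=(4249681/4000000 − 21/400·(0.964800))/(1+21/400) = 9613/10000 ≈ 0.961300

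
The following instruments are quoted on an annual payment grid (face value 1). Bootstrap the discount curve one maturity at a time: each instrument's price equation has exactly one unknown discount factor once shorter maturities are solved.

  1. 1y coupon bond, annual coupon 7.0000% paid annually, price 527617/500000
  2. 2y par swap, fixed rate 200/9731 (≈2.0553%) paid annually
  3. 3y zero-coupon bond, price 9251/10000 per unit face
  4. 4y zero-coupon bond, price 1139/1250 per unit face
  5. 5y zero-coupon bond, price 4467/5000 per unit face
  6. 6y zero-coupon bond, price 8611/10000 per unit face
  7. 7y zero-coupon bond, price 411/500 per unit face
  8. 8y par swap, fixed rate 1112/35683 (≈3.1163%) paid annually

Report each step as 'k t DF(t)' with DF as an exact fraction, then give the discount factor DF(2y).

step 1 [1y] bond c/1=7/100: DF=(527617/500000 − 7/100·(0))/(1+7/100) = 4931/5000 ≈ 0.986200
step 2 [2y] swap r/1=200/9731: DF=(1 − 200/9731·(0.986200))/(1+200/9731) = 24/25 ≈ 0.960000
step 3 [3y] zero: DF = P = 9251/10000 ≈ 0.925100
step 4 [4y] zero: DF = P = 1139/1250 ≈ 0.911200
step 5 [5y] zero: DF = P = 4467/5000 ≈ 0.893400
step 6 [6y] zero: DF = P = 8611/10000 ≈ 0.861100
step 7 [7y] zero: DF = P = 411/500 ≈ 0.822000
step 8 [8y] swap r/1=1112/35683: DF=(1 − 1112/35683·(0.986200+0.960000+0.925100+0.911200+0.893400+0.861100+0.822000))/(1+1112/35683) = 486/625 ≈ 0.777600

1 1 4931/5000
2 2 24/25
3 3 9251/10000
4 4 1139/1250
5 5 4467/5000
6 6 8611/10000
7 7 411/500
8 8 486/625
DF(2y) = 24/25 ≈ 0.960000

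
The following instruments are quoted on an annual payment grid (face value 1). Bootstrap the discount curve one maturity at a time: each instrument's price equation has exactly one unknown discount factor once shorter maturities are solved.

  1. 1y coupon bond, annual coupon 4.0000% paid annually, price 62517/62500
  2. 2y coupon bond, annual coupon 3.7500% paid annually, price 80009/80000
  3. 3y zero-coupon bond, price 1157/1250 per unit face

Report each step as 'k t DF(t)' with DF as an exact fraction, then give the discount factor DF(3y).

step 1 [1y] bond c/1=1/25: DF=(62517/62500 − 1/25·(0))/(1+1/25) = 4809/5000 ≈ 0.961800
step 2 [2y] bond c/1=3/80: DF=(80009/80000 − 3/80·(0.961800))/(1+3/80) = 2323/2500 ≈ 0.929200
step 3 [3y] zero: DF = P = 1157/1250 ≈ 0.925600

1 1 4809/5000
2 2 2323/2500
3 3 1157/1250
DF(3y) = 1157/1250 ≈ 0.925600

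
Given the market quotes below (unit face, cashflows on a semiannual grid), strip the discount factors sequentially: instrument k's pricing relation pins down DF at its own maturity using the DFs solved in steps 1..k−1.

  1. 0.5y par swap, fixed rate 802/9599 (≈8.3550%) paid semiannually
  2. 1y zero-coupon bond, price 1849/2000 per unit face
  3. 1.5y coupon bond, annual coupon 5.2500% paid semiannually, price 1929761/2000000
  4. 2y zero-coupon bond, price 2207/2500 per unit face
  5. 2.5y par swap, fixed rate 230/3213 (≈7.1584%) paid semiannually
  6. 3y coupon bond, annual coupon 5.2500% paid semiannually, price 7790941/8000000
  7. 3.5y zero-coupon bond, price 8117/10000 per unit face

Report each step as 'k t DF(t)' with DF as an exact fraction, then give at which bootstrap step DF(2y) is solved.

step 1 [0.5y] swap r/2=401/9599: DF=(1 − 401/9599·(0))/(1+401/9599) = 9599/10000 ≈ 0.959900
step 2 [1y] zero: DF = P = 1849/2000 ≈ 0.924500
step 3 [1.5y] bond c/2=21/800: DF=(1929761/2000000 − 21/800·(0.959900+0.924500))/(1+21/800) = 223/250 ≈ 0.892000
step 4 [2y] zero: DF = P = 2207/2500 ≈ 0.882800
step 5 [2.5y] swap r/2=115/3213: DF=(1 − 115/3213·(0.959900+0.924500+0.892000+0.882800))/(1+115/3213) = 839/1000 ≈ 0.839000
step 6 [3y] bond c/2=21/800: DF=(7790941/8000000 − 21/800·(0.959900+0.924500+0.892000+0.882800+0.839000))/(1+21/800) = 8339/10000 ≈ 0.833900
step 7 [3.5y] zero: DF = P = 8117/10000 ≈ 0.811700

1 1/2 9599/10000
2 1 1849/2000
3 3/2 223/250
4 2 2207/2500
5 5/2 839/1000
6 3 8339/10000
7 7/2 8117/10000
DF(2y) is solved at step 4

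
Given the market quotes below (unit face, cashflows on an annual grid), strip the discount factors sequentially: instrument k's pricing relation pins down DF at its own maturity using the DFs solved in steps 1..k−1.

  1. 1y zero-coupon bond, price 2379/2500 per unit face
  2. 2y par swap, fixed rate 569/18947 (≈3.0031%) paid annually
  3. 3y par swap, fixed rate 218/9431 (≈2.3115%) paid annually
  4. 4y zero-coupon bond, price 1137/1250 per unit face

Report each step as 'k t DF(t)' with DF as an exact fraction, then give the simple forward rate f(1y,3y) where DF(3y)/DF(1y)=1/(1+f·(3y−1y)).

1 1 2379/2500
2 2 9431/10000
3 3 4673/5000
4 4 1137/1250
f(1y,3y) = ((2379/2500)/(4673/5000) − 1)/(2) = 85/9346 ≈ 0.9095%

step 1 [1y] zero: DF = P = 2379/2500 ≈ 0.951600
step 2 [2y] swap r/1=569/18947: DF=(1 − 569/18947·(0.951600))/(1+569/18947) = 9431/10000 ≈ 0.943100
step 3 [3y] swap r/1=218/9431: DF=(1 − 218/9431·(0.951600+0.943100))/(1+218/9431) = 4673/5000 ≈ 0.934600
step 4 [4y] zero: DF = P = 1137/1250 ≈ 0.909600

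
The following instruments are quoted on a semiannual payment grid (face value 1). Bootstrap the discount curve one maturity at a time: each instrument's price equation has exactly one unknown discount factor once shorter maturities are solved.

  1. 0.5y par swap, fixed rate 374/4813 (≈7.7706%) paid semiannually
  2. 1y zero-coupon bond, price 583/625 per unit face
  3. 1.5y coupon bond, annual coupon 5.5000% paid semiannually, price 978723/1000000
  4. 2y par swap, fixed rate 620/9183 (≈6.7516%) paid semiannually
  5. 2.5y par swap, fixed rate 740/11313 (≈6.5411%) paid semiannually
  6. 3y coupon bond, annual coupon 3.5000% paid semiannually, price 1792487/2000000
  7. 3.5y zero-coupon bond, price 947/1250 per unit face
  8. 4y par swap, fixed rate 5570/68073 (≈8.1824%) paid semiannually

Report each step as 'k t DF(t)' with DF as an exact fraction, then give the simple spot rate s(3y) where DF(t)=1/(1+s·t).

1 1/2 4813/5000
2 1 583/625
3 3/2 4509/5000
4 2 219/250
5 5/2 213/250
6 3 803/1000
7 7/2 947/1250
8 4 1443/2000
s(3y) = (1/(803/1000) − 1)/(3) = 197/2409 ≈ 8.1777%

step 1 [0.5y] swap r/2=187/4813: DF=(1 − 187/4813·(0))/(1+187/4813) = 4813/5000 ≈ 0.962600
step 2 [1y] zero: DF = P = 583/625 ≈ 0.932800
step 3 [1.5y] bond c/2=11/400: DF=(978723/1000000 − 11/400·(0.962600+0.932800))/(1+11/400) = 4509/5000 ≈ 0.901800
step 4 [2y] swap r/2=310/9183: DF=(1 − 310/9183·(0.962600+0.932800+0.901800))/(1+310/9183) = 219/250 ≈ 0.876000
step 5 [2.5y] swap r/2=370/11313: DF=(1 − 370/11313·(0.962600+0.932800+0.901800+0.876000))/(1+370/11313) = 213/250 ≈ 0.852000
step 6 [3y] bond c/2=7/400: DF=(1792487/2000000 − 7/400·(0.962600+0.932800+0.901800+0.876000+0.852000))/(1+7/400) = 803/1000 ≈ 0.803000
step 7 [3.5y] zero: DF = P = 947/1250 ≈ 0.757600
step 8 [4y] swap r/2=2785/68073: DF=(1 − 2785/68073·(0.962600+0.932800+0.901800+0.876000+0.852000+0.803000+0.757600))/(1+2785/68073) = 1443/2000 ≈ 0.721500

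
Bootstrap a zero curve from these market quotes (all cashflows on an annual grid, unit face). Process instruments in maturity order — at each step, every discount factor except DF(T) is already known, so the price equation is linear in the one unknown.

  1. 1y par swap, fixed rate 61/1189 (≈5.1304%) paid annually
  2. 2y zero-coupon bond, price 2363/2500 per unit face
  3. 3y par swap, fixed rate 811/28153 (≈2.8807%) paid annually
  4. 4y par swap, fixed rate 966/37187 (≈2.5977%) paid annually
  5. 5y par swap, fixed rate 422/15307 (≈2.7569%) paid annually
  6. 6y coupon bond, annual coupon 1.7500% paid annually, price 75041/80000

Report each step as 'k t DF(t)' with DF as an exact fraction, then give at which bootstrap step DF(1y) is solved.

step 1 [1y] swap r/1=61/1189: DF=(1 − 61/1189·(0))/(1+61/1189) = 1189/1250 ≈ 0.951200
step 2 [2y] zero: DF = P = 2363/2500 ≈ 0.945200
step 3 [3y] swap r/1=811/28153: DF=(1 − 811/28153·(0.951200+0.945200))/(1+811/28153) = 9189/10000 ≈ 0.918900
step 4 [4y] swap r/1=966/37187: DF=(1 − 966/37187·(0.951200+0.945200+0.918900))/(1+966/37187) = 4517/5000 ≈ 0.903400
step 5 [5y] swap r/1=422/15307: DF=(1 − 422/15307·(0.951200+0.945200+0.918900+0.903400))/(1+422/15307) = 4367/5000 ≈ 0.873400
step 6 [6y] bond c/1=7/400: DF=(75041/80000 − 7/400·(0.951200+0.945200+0.918900+0.903400+0.873400))/(1+7/400) = 8429/10000 ≈ 0.842900

1 1 1189/1250
2 2 2363/2500
3 3 9189/10000
4 4 4517/5000
5 5 4367/5000
6 6 8429/10000
DF(1y) is solved at step 1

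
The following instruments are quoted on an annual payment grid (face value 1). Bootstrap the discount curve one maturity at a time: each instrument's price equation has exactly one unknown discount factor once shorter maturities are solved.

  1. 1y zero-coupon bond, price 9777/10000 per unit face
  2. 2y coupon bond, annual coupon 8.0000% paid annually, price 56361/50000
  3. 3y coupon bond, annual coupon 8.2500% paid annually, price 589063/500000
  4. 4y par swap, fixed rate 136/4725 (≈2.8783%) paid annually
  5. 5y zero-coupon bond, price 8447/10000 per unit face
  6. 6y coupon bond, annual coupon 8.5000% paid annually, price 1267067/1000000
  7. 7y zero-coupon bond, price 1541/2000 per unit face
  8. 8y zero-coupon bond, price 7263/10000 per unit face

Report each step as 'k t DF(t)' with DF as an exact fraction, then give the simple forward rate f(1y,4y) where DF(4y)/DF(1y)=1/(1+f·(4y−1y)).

step 1 [1y] zero: DF = P = 9777/10000 ≈ 0.977700
step 2 [2y] bond c/1=2/25: DF=(56361/50000 − 2/25·(0.977700))/(1+2/25) = 9713/10000 ≈ 0.971300
step 3 [3y] bond c/1=33/400: DF=(589063/500000 − 33/400·(0.977700+0.971300))/(1+33/400) = 4699/5000 ≈ 0.939800
step 4 [4y] swap r/1=136/4725: DF=(1 − 136/4725·(0.977700+0.971300+0.939800))/(1+136/4725) = 557/625 ≈ 0.891200
step 5 [5y] zero: DF = P = 8447/10000 ≈ 0.844700
step 6 [6y] bond c/1=17/200: DF=(1267067/1000000 − 17/200·(0.977700+0.971300+0.939800+0.891200+0.844700))/(1+17/200) = 1611/2000 ≈ 0.805500
step 7 [7y] zero: DF = P = 1541/2000 ≈ 0.770500
step 8 [8y] zero: DF = P = 7263/10000 ≈ 0.726300

1 1 9777/10000
2 2 9713/10000
3 3 4699/5000
4 4 557/625
5 5 8447/10000
6 6 1611/2000
7 7 1541/2000
8 8 7263/10000
f(1y,4y) = ((9777/10000)/(557/625) − 1)/(3) = 865/26736 ≈ 3.2353%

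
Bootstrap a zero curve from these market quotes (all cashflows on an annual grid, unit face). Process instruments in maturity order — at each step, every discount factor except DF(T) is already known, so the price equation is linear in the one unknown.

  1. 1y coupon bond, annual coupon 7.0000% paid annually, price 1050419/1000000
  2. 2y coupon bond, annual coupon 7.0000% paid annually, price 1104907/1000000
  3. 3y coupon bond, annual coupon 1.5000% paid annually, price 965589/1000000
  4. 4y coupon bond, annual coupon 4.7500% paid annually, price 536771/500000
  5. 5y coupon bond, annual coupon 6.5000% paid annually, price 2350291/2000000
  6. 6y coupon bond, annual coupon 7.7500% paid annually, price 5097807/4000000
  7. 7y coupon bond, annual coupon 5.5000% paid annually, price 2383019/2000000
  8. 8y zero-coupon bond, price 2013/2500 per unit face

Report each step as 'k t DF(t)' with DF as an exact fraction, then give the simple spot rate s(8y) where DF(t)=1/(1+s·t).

1 1 9817/10000
2 2 2421/2500
3 3 369/400
4 4 4473/5000
5 5 1747/2000
6 6 849/1000
7 7 527/625
8 8 2013/2500
s(8y) = (1/(2013/2500) − 1)/(8) = 487/16104 ≈ 3.0241%

step 1 [1y] bond c/1=7/100: DF=(1050419/1000000 − 7/100·(0))/(1+7/100) = 9817/10000 ≈ 0.981700
step 2 [2y] bond c/1=7/100: DF=(1104907/1000000 − 7/100·(0.981700))/(1+7/100) = 2421/2500 ≈ 0.968400
step 3 [3y] bond c/1=3/200: DF=(965589/1000000 − 3/200·(0.981700+0.968400))/(1+3/200) = 369/400 ≈ 0.922500
step 4 [4y] bond c/1=19/400: DF=(536771/500000 − 19/400·(0.981700+0.968400+0.922500))/(1+19/400) = 4473/5000 ≈ 0.894600
step 5 [5y] bond c/1=13/200: DF=(2350291/2000000 − 13/200·(0.981700+0.968400+0.922500+0.894600))/(1+13/200) = 1747/2000 ≈ 0.873500
step 6 [6y] bond c/1=31/400: DF=(5097807/4000000 − 31/400·(0.981700+0.968400+0.922500+0.894600+0.873500))/(1+31/400) = 849/1000 ≈ 0.849000
step 7 [7y] bond c/1=11/200: DF=(2383019/2000000 − 11/200·(0.981700+0.968400+0.922500+0.894600+0.873500+0.849000))/(1+11/200) = 527/625 ≈ 0.843200
step 8 [8y] zero: DF = P = 2013/2500 ≈ 0.805200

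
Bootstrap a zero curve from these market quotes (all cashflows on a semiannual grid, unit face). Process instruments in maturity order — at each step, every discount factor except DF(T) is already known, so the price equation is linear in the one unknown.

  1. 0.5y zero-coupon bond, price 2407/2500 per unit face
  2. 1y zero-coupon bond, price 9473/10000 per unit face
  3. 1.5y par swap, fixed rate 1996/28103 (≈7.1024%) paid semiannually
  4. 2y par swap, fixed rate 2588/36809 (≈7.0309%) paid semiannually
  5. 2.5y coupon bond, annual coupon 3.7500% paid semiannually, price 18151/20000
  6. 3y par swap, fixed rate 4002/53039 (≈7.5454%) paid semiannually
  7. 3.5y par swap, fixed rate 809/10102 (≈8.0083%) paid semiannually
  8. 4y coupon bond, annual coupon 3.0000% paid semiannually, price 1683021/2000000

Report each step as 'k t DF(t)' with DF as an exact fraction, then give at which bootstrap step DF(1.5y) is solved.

step 1 [0.5y] zero: DF = P = 2407/2500 ≈ 0.962800
step 2 [1y] zero: DF = P = 9473/10000 ≈ 0.947300
step 3 [1.5y] swap r/2=998/28103: DF=(1 − 998/28103·(0.962800+0.947300))/(1+998/28103) = 4501/5000 ≈ 0.900200
step 4 [2y] swap r/2=1294/36809: DF=(1 − 1294/36809·(0.962800+0.947300+0.900200))/(1+1294/36809) = 4353/5000 ≈ 0.870600
step 5 [2.5y] bond c/2=3/160: DF=(18151/20000 − 3/160·(0.962800+0.947300+0.900200+0.870600))/(1+3/160) = 8231/10000 ≈ 0.823100
step 6 [3y] swap r/2=2001/53039: DF=(1 − 2001/53039·(0.962800+0.947300+0.900200+0.870600+0.823100))/(1+2001/53039) = 7999/10000 ≈ 0.799900
step 7 [3.5y] swap r/2=809/20204: DF=(1 − 809/20204·(0.962800+0.947300+0.900200+0.870600+0.823100+0.799900))/(1+809/20204) = 7573/10000 ≈ 0.757300
step 8 [4y] bond c/2=3/200: DF=(1683021/2000000 − 3/200·(0.962800+0.947300+0.900200+0.870600+0.823100+0.799900+0.757300))/(1+3/200) = 1479/2000 ≈ 0.739500

1 1/2 2407/2500
2 1 9473/10000
3 3/2 4501/5000
4 2 4353/5000
5 5/2 8231/10000
6 3 7999/10000
7 7/2 7573/10000
8 4 1479/2000
DF(1.5y) is solved at step 3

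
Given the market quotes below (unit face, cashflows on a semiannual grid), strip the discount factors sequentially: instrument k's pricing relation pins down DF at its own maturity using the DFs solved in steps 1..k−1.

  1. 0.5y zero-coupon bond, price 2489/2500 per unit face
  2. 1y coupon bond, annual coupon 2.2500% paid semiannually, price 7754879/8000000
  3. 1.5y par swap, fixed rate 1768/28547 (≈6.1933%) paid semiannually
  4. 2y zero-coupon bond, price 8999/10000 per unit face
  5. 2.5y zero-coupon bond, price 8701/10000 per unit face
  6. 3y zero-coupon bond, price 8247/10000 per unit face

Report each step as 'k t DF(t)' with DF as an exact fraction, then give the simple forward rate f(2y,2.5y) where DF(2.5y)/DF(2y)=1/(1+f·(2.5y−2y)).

1 1/2 2489/2500
2 1 379/400
3 3/2 2279/2500
4 2 8999/10000
5 5/2 8701/10000
6 3 8247/10000
f(2y,2.5y) = ((8999/10000)/(8701/10000) − 1)/(1/2) = 596/8701 ≈ 6.8498%

step 1 [0.5y] zero: DF = P = 2489/2500 ≈ 0.995600
step 2 [1y] bond c/2=9/800: DF=(7754879/8000000 − 9/800·(0.995600))/(1+9/800) = 379/400 ≈ 0.947500
step 3 [1.5y] swap r/2=884/28547: DF=(1 − 884/28547·(0.995600+0.947500))/(1+884/28547) = 2279/2500 ≈ 0.911600
step 4 [2y] zero: DF = P = 8999/10000 ≈ 0.899900
step 5 [2.5y] zero: DF = P = 8701/10000 ≈ 0.870100
step 6 [3y] zero: DF = P = 8247/10000 ≈ 0.824700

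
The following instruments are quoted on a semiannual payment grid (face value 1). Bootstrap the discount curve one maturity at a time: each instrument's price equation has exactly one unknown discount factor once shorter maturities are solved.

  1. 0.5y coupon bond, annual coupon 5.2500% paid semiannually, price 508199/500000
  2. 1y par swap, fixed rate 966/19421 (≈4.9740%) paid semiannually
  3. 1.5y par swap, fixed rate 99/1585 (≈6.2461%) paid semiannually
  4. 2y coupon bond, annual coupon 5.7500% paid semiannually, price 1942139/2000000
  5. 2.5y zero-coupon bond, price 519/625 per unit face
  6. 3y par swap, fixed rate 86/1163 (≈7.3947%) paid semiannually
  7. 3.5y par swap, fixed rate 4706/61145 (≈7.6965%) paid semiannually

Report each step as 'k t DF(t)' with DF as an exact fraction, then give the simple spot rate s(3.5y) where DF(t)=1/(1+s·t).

step 1 [0.5y] bond c/2=21/800: DF=(508199/500000 − 21/800·(0))/(1+21/800) = 619/625 ≈ 0.990400
step 2 [1y] swap r/2=483/19421: DF=(1 − 483/19421·(0.990400))/(1+483/19421) = 9517/10000 ≈ 0.951700
step 3 [1.5y] swap r/2=99/3170: DF=(1 − 99/3170·(0.990400+0.951700))/(1+99/3170) = 9109/10000 ≈ 0.910900
step 4 [2y] bond c/2=23/800: DF=(1942139/2000000 − 23/800·(0.990400+0.951700+0.910900))/(1+23/800) = 4321/5000 ≈ 0.864200
step 5 [2.5y] zero: DF = P = 519/625 ≈ 0.830400
step 6 [3y] swap r/2=43/1163: DF=(1 − 43/1163·(0.990400+0.951700+0.910900+0.864200+0.830400))/(1+43/1163) = 4011/5000 ≈ 0.802200
step 7 [3.5y] swap r/2=2353/61145: DF=(1 − 2353/61145·(0.990400+0.951700+0.910900+0.864200+0.830400+0.802200))/(1+2353/61145) = 7647/10000 ≈ 0.764700

1 1/2 619/625
2 1 9517/10000
3 3/2 9109/10000
4 2 4321/5000
5 5/2 519/625
6 3 4011/5000
7 7/2 7647/10000
s(3.5y) = (1/(7647/10000) − 1)/(7/2) = 4706/53529 ≈ 8.7915%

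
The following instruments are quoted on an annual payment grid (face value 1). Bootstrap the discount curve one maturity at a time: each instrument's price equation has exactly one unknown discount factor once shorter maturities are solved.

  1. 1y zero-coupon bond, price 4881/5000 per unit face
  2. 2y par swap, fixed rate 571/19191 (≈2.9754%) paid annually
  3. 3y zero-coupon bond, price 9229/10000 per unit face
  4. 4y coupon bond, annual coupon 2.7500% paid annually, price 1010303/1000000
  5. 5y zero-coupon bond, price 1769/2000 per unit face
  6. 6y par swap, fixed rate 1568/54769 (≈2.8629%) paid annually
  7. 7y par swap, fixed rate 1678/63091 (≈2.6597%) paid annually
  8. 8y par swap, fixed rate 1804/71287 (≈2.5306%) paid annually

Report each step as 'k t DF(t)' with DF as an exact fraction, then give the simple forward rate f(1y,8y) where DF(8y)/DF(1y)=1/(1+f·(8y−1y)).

1 1 4881/5000
2 2 9429/10000
3 3 9229/10000
4 4 567/625
5 5 1769/2000
6 6 527/625
7 7 4161/5000
8 8 2049/2500
f(1y,8y) = ((4881/5000)/(2049/2500) − 1)/(7) = 261/9562 ≈ 2.7296%

step 1 [1y] zero: DF = P = 4881/5000 ≈ 0.976200
step 2 [2y] swap r/1=571/19191: DF=(1 − 571/19191·(0.976200))/(1+571/19191) = 9429/10000 ≈ 0.942900
step 3 [3y] zero: DF = P = 9229/10000 ≈ 0.922900
step 4 [4y] bond c/1=11/400: DF=(1010303/1000000 − 11/400·(0.976200+0.942900+0.922900))/(1+11/400) = 567/625 ≈ 0.907200
step 5 [5y] zero: DF = P = 1769/2000 ≈ 0.884500
step 6 [6y] swap r/1=1568/54769: DF=(1 − 1568/54769·(0.976200+0.942900+0.922900+0.907200+0.884500))/(1+1568/54769) = 527/625 ≈ 0.843200
step 7 [7y] swap r/1=1678/63091: DF=(1 − 1678/63091·(0.976200+0.942900+0.922900+0.907200+0.884500+0.843200))/(1+1678/63091) = 4161/5000 ≈ 0.832200
step 8 [8y] swap r/1=1804/71287: DF=(1 − 1804/71287·(0.976200+0.942900+0.922900+0.907200+0.884500+0.843200+0.832200))/(1+1804/71287) = 2049/2500 ≈ 0.819600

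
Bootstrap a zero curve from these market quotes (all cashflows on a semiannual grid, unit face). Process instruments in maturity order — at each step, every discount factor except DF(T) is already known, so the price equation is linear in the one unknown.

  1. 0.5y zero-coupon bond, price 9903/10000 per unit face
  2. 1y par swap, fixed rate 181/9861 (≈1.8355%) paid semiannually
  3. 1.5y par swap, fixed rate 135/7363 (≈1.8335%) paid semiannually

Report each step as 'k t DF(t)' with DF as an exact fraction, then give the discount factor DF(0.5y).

1 1/2 9903/10000
2 1 9819/10000
3 3/2 973/1000
DF(0.5y) = 9903/10000 ≈ 0.990300

step 1 [0.5y] zero: DF = P = 9903/10000 ≈ 0.990300
step 2 [1y] swap r/2=181/19722: DF=(1 − 181/19722·(0.990300))/(1+181/19722) = 9819/10000 ≈ 0.981900
step 3 [1.5y] swap r/2=135/14726: DF=(1 − 135/14726·(0.990300+0.981900))/(1+135/14726) = 973/1000 ≈ 0.973000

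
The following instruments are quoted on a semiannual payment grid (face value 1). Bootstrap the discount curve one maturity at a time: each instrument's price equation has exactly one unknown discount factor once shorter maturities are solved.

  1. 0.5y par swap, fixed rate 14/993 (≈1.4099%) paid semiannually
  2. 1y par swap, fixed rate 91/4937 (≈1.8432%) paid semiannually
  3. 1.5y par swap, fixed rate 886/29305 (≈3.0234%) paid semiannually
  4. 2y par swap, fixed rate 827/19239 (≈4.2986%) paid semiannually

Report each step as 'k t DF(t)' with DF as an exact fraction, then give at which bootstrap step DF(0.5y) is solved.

1 1/2 993/1000
2 1 4909/5000
3 3/2 9557/10000
4 2 9173/10000
DF(0.5y) is solved at step 1

step 1 [0.5y] swap r/2=7/993: DF=(1 − 7/993·(0))/(1+7/993) = 993/1000 ≈ 0.993000
step 2 [1y] swap r/2=91/9874: DF=(1 − 91/9874·(0.993000))/(1+91/9874) = 4909/5000 ≈ 0.981800
step 3 [1.5y] swap r/2=443/29305: DF=(1 − 443/29305·(0.993000+0.981800))/(1+443/29305) = 9557/10000 ≈ 0.955700
step 4 [2y] swap r/2=827/38478: DF=(1 − 827/38478·(0.993000+0.981800+0.955700))/(1+827/38478) = 9173/10000 ≈ 0.917300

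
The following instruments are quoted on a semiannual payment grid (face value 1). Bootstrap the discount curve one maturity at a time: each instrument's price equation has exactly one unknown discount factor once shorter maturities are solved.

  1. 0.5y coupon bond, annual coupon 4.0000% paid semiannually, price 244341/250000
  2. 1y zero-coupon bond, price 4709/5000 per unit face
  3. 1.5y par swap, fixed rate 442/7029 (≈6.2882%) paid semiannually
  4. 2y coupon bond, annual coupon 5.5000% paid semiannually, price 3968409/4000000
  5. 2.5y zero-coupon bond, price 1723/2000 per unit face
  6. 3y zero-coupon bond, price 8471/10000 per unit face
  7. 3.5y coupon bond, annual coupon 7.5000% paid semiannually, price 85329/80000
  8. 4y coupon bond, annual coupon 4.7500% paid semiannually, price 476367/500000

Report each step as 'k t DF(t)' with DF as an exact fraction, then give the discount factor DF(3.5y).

1 1/2 4791/5000
2 1 4709/5000
3 3/2 2279/2500
4 2 8903/10000
5 5/2 1723/2000
6 3 8471/10000
7 7/2 333/400
8 4 3929/5000
DF(3.5y) = 333/400 ≈ 0.832500

step 1 [0.5y] bond c/2=1/50: DF=(244341/250000 − 1/50·(0))/(1+1/50) = 4791/5000 ≈ 0.958200
step 2 [1y] zero: DF = P = 4709/5000 ≈ 0.941800
step 3 [1.5y] swap r/2=221/7029: DF=(1 − 221/7029·(0.958200+0.941800))/(1+221/7029) = 2279/2500 ≈ 0.911600
step 4 [2y] bond c/2=11/400: DF=(3968409/4000000 − 11/400·(0.958200+0.941800+0.911600))/(1+11/400) = 8903/10000 ≈ 0.890300
step 5 [2.5y] zero: DF = P = 1723/2000 ≈ 0.861500
step 6 [3y] zero: DF = P = 8471/10000 ≈ 0.847100
step 7 [3.5y] bond c/2=3/80: DF=(85329/80000 − 3/80·(0.958200+0.941800+0.911600+0.890300+0.861500+0.847100))/(1+3/80) = 333/400 ≈ 0.832500
step 8 [4y] bond c/2=19/800: DF=(476367/500000 − 19/800·(0.958200+0.941800+0.911600+0.890300+0.861500+0.847100+0.832500))/(1+19/800) = 3929/5000 ≈ 0.785800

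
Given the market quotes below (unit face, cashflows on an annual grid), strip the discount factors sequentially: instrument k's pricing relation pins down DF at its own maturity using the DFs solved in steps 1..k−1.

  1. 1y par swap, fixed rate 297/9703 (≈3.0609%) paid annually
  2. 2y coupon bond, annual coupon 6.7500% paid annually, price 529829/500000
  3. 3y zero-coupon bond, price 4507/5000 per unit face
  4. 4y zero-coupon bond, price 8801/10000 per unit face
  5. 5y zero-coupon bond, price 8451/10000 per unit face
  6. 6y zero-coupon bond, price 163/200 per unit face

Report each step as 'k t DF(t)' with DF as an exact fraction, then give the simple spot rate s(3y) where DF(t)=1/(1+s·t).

step 1 [1y] swap r/1=297/9703: DF=(1 − 297/9703·(0))/(1+297/9703) = 9703/10000 ≈ 0.970300
step 2 [2y] bond c/1=27/400: DF=(529829/500000 − 27/400·(0.970300))/(1+27/400) = 9313/10000 ≈ 0.931300
step 3 [3y] zero: DF = P = 4507/5000 ≈ 0.901400
step 4 [4y] zero: DF = P = 8801/10000 ≈ 0.880100
step 5 [5y] zero: DF = P = 8451/10000 ≈ 0.845100
step 6 [6y] zero: DF = P = 163/200 ≈ 0.815000

1 1 9703/10000
2 2 9313/10000
3 3 4507/5000
4 4 8801/10000
5 5 8451/10000
6 6 163/200
s(3y) = (1/(4507/5000) − 1)/(3) = 493/13521 ≈ 3.6462%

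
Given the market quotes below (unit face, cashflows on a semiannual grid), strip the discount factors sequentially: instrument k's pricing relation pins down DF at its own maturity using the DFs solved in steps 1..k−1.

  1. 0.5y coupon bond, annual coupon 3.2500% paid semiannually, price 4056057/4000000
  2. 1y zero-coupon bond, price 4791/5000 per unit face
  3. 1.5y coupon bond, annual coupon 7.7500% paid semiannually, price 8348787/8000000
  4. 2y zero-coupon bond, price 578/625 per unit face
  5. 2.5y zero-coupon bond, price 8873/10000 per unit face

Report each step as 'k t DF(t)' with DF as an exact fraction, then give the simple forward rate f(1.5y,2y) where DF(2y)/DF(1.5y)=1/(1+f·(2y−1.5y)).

1 1/2 4989/5000
2 1 4791/5000
3 3/2 9317/10000
4 2 578/625
5 5/2 8873/10000
f(1.5y,2y) = ((9317/10000)/(578/625) − 1)/(1/2) = 69/4624 ≈ 1.4922%

step 1 [0.5y] bond c/2=13/800: DF=(4056057/4000000 − 13/800·(0))/(1+13/800) = 4989/5000 ≈ 0.997800
step 2 [1y] zero: DF = P = 4791/5000 ≈ 0.958200
step 3 [1.5y] bond c/2=31/800: DF=(8348787/8000000 − 31/800·(0.997800+0.958200))/(1+31/800) = 9317/10000 ≈ 0.931700
step 4 [2y] zero: DF = P = 578/625 ≈ 0.924800
step 5 [2.5y] zero: DF = P = 8873/10000 ≈ 0.887300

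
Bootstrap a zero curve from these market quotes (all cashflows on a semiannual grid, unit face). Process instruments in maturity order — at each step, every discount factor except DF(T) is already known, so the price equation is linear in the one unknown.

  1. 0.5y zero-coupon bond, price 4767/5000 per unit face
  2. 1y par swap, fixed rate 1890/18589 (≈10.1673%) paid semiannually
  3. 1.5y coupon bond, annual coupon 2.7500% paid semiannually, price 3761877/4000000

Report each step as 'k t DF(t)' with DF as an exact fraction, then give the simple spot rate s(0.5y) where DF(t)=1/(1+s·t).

1 1/2 4767/5000
2 1 1811/2000
3 3/2 361/400
s(0.5y) = (1/(4767/5000) − 1)/(1/2) = 466/4767 ≈ 9.7755%

step 1 [0.5y] zero: DF = P = 4767/5000 ≈ 0.953400
step 2 [1y] swap r/2=945/18589: DF=(1 − 945/18589·(0.953400))/(1+945/18589) = 1811/2000 ≈ 0.905500
step 3 [1.5y] bond c/2=11/800: DF=(3761877/4000000 − 11/800·(0.953400+0.905500))/(1+11/800) = 361/400 ≈ 0.902500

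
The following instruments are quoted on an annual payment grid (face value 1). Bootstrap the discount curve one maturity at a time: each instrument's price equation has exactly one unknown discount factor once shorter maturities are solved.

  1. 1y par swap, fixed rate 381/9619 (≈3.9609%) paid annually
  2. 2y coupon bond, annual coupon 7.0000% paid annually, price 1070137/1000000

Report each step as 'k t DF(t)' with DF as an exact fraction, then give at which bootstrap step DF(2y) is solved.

step 1 [1y] swap r/1=381/9619: DF=(1 − 381/9619·(0))/(1+381/9619) = 9619/10000 ≈ 0.961900
step 2 [2y] bond c/1=7/100: DF=(1070137/1000000 − 7/100·(0.961900))/(1+7/100) = 2343/2500 ≈ 0.937200

1 1 9619/10000
2 2 2343/2500
DF(2y) is solved at step 2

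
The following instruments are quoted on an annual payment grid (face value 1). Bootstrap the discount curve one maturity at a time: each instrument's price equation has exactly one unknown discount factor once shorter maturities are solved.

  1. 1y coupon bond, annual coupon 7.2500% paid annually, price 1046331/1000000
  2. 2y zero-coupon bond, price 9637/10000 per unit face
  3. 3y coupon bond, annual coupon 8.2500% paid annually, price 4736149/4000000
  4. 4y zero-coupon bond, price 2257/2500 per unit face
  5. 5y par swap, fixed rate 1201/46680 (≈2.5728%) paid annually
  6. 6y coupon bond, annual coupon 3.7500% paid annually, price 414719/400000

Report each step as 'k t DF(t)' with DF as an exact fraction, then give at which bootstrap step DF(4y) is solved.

step 1 [1y] bond c/1=29/400: DF=(1046331/1000000 − 29/400·(0))/(1+29/400) = 2439/2500 ≈ 0.975600
step 2 [2y] zero: DF = P = 9637/10000 ≈ 0.963700
step 3 [3y] bond c/1=33/400: DF=(4736149/4000000 − 33/400·(0.975600+0.963700))/(1+33/400) = 473/500 ≈ 0.946000
step 4 [4y] zero: DF = P = 2257/2500 ≈ 0.902800
step 5 [5y] swap r/1=1201/46680: DF=(1 − 1201/46680·(0.975600+0.963700+0.946000+0.902800))/(1+1201/46680) = 8799/10000 ≈ 0.879900
step 6 [6y] bond c/1=3/80: DF=(414719/400000 − 3/80·(0.975600+0.963700+0.946000+0.902800+0.879900))/(1+3/80) = 4153/5000 ≈ 0.830600

1 1 2439/2500
2 2 9637/10000
3 3 473/500
4 4 2257/2500
5 5 8799/10000
6 6 4153/5000
DF(4y) is solved at step 4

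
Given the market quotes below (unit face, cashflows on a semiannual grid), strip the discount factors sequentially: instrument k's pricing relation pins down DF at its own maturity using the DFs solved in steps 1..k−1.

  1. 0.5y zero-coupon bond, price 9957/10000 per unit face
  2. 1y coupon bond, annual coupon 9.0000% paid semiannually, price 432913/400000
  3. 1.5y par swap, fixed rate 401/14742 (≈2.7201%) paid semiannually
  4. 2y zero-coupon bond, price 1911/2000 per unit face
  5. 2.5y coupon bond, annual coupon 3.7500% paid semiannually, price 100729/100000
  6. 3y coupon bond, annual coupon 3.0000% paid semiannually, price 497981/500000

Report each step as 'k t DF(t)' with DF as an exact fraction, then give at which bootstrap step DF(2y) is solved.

1 1/2 9957/10000
2 1 1241/1250
3 3/2 9599/10000
4 2 1911/2000
5 5/2 9169/10000
6 3 91/100
DF(2y) is solved at step 4

step 1 [0.5y] zero: DF = P = 9957/10000 ≈ 0.995700
step 2 [1y] bond c/2=9/200: DF=(432913/400000 − 9/200·(0.995700))/(1+9/200) = 1241/1250 ≈ 0.992800
step 3 [1.5y] swap r/2=401/29484: DF=(1 − 401/29484·(0.995700+0.992800))/(1+401/29484) = 9599/10000 ≈ 0.959900
step 4 [2y] zero: DF = P = 1911/2000 ≈ 0.955500
step 5 [2.5y] bond c/2=3/160: DF=(100729/100000 − 3/160·(0.995700+0.992800+0.959900+0.955500))/(1+3/160) = 9169/10000 ≈ 0.916900
step 6 [3y] bond c/2=3/200: DF=(497981/500000 − 3/200·(0.995700+0.992800+0.959900+0.955500+0.916900))/(1+3/200) = 91/100 ≈ 0.910000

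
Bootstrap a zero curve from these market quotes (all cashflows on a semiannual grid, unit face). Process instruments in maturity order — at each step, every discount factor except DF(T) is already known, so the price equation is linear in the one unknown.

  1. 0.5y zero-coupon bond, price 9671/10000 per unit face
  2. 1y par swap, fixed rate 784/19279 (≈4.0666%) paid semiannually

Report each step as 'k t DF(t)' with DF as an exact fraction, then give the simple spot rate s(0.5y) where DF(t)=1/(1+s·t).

step 1 [0.5y] zero: DF = P = 9671/10000 ≈ 0.967100
step 2 [1y] swap r/2=392/19279: DF=(1 − 392/19279·(0.967100))/(1+392/19279) = 1201/1250 ≈ 0.960800

1 1/2 9671/10000
2 1 1201/1250
s(0.5y) = (1/(9671/10000) − 1)/(1/2) = 658/9671 ≈ 6.8038%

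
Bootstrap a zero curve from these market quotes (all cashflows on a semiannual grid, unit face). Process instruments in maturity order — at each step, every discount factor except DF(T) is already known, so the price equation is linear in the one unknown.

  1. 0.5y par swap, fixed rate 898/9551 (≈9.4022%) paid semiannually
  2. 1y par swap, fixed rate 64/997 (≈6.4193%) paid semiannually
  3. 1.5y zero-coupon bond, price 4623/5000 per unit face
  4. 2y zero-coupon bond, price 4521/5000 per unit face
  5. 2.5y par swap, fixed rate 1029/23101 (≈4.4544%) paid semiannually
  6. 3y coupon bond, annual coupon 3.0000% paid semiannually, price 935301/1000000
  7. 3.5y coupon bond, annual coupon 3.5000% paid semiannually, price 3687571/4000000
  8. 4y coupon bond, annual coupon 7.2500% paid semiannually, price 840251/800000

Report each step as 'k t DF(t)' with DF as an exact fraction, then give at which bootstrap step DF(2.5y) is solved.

step 1 [0.5y] swap r/2=449/9551: DF=(1 − 449/9551·(0))/(1+449/9551) = 9551/10000 ≈ 0.955100
step 2 [1y] swap r/2=32/997: DF=(1 − 32/997·(0.955100))/(1+32/997) = 587/625 ≈ 0.939200
step 3 [1.5y] zero: DF = P = 4623/5000 ≈ 0.924600
step 4 [2y] zero: DF = P = 4521/5000 ≈ 0.904200
step 5 [2.5y] swap r/2=1029/46202: DF=(1 − 1029/46202·(0.955100+0.939200+0.924600+0.904200))/(1+1029/46202) = 8971/10000 ≈ 0.897100
step 6 [3y] bond c/2=3/200: DF=(935301/1000000 − 3/200·(0.955100+0.939200+0.924600+0.904200+0.897100))/(1+3/200) = 2133/2500 ≈ 0.853200
step 7 [3.5y] bond c/2=7/400: DF=(3687571/4000000 − 7/400·(0.955100+0.939200+0.924600+0.904200+0.897100+0.853200))/(1+7/400) = 8119/10000 ≈ 0.811900
step 8 [4y] bond c/2=29/800: DF=(840251/800000 − 29/800·(0.955100+0.939200+0.924600+0.904200+0.897100+0.853200+0.811900))/(1+29/800) = 7937/10000 ≈ 0.793700

1 1/2 9551/10000
2 1 587/625
3 3/2 4623/5000
4 2 4521/5000
5 5/2 8971/10000
6 3 2133/2500
7 7/2 8119/10000
8 4 7937/10000
DF(2.5y) is solved at step 5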